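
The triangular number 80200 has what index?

Set n(n+1)/2 = 80200, giving n² + n − 160400 = 0.
So n = (-1 + 801) / 2 = 800/2 = 400.
Check: 400·401/2 = 80200. ✓

400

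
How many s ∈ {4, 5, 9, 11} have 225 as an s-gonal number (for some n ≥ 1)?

1

s = 4: P(4, 15) = 225. ✓
s = 5: P(5, 12) = 210 and P(5, 13) = 247; 225 is not s-gonal.
s = 9: P(9, 8) = 204 and P(9, 9) = 261; 225 is not s-gonal.
s = 11: P(11, 7) = 196 and P(11, 8) = 260; 225 is not s-gonal.
Hits: s ∈ {4} → 1.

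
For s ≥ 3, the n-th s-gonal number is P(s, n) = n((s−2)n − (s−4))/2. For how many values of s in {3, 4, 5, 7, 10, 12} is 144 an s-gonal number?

s = 3: P(3, 16) = 136 and P(3, 17) = 153; 144 is not s-gonal.
s = 4: P(4, 12) = 144. ✓
s = 5: P(5, 9) = 117 and P(5, 10) = 145; 144 is not s-gonal.
s = 7: P(7, 7) = 112 and P(7, 8) = 148; 144 is not s-gonal.
s = 10: P(10, 6) = 126 and P(10, 7) = 175; 144 is not s-gonal.
s = 12: P(12, 5) = 105 and P(12, 6) = 156; 144 is not s-gonal.
Hits: s ∈ {4} → 1.

1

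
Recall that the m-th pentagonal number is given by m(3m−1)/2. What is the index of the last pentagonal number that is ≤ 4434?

Solve n(3n−1)/2 ≤ 4434 for integer n.
n = 54 gives 4347 ≤ 4434, while n = 55 gives 4510 > 4434; so the answer is index 54.

54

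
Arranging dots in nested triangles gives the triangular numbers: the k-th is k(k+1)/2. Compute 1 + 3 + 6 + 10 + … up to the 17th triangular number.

969

Σ i(i+1)/2 = (Σi² + Σi) / 2 over i = 1..17.
Σi = 153 and Σi² = 1785.
(1·1785 + 1·153) / 2 = 1938/2 = 969.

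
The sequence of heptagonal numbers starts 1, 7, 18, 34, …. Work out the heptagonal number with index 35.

3010

35·(5·35 − 3)/2 = 35·172/2 = 35·86 = 3010.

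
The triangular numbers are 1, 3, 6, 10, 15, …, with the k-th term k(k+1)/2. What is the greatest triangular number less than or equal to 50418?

50403

Solve n(n+1)/2 ≤ 50418 for integer n.
n = 317 gives 50403 ≤ 50418, while n = 318 gives 50721 > 50418; so the answer is 50403.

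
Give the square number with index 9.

9² = 81.

81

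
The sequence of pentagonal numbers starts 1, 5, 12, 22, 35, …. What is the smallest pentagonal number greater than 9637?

Solve n(3n−1)/2 > 9637 for integer n.
The largest n with value ≤ 9637 is 80 (since 9560 ≤ 9637 < 9801), so the first above is n = 81, value 9801.

9801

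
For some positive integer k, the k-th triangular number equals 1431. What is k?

53

Set n(n+1)/2 = 1431, giving n² + n − 2862 = 0.
So n = (-1 + 107) / 2 = 106/2 = 53.
Check: 53·54/2 = 1431. ✓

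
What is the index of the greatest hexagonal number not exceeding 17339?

93

Solve n(2n−1) ≤ 17339 for integer n.
n = 93 gives 17205 ≤ 17339, while n = 94 gives 17578 > 17339; so the answer is index 93.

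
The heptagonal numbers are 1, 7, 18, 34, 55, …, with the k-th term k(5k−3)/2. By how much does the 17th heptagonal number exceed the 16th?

81

Consecutive heptagonal numbers differ by 5n − 4: here 5·17 − 4 = 81.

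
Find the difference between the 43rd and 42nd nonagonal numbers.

Consecutive nonagonal numbers differ by 7n − 6: here 7·43 − 6 = 295.

295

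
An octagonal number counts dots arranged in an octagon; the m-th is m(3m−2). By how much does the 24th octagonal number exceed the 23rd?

139

Consecutive octagonal numbers differ by 6n − 5: here 6·24 − 5 = 139.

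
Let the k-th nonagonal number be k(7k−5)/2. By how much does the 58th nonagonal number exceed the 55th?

1179

58·(7·58 − 5)/2 = 11629 and 55·(7·55 − 5)/2 = 10450.
Difference: 11629 − 10450 = 1179.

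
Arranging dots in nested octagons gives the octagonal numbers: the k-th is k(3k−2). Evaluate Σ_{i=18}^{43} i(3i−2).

Σ i(3i−2) = 3Σi² − 2Σi over i = 18..43.
Σi = 946 − 153 = 793 and Σi² = 27434 − 1785 = 25649.
3·25649 − 2·793 = 75361.

75361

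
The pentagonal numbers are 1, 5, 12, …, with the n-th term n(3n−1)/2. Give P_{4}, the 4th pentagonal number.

22

4·(3·4 − 1)/2 = 4·11/2 = 22.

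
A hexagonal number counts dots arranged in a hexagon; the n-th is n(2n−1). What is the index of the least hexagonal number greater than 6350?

57

Solve n(2n−1) > 6350 for integer n.
The largest n with value ≤ 6350 is 56 (since 6216 ≤ 6350 < 6441), so the first above is n = 57, value 6441.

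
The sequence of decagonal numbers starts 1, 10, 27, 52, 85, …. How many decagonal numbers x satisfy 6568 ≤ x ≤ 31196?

The n-th decagonal number is n(4n−3).
Smallest index with value ≥ 6568: n = 41 (giving 6601).
Largest index with value ≤ 31196: n = 88 (giving 30712).
Indices 41 through 88: 48 terms.

48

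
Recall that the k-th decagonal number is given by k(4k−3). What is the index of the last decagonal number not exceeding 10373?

51

Solve n(4n−3) ≤ 10373 for integer n.
n = 51 gives 10251 ≤ 10373, while n = 52 gives 10660 > 10373; so the answer is index 51.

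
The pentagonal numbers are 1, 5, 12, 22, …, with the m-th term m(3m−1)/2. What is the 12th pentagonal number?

210

The 12th pentagonal number is n(3n−1)/2 with n = 12.
12·(3·12 − 1)/2 = 12·35/2 = 210.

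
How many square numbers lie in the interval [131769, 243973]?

131

The n-th square number is n².
Smallest index with value ≥ 131769: n = 363 (giving 131769).
Largest index with value ≤ 243973: n = 493 (giving 243049).
Indices 363 through 493: 131 terms.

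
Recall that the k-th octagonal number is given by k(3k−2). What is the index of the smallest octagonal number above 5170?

42

Solve n(3n−2) > 5170 for integer n.
The largest n with value ≤ 5170 is 41 (since 4961 ≤ 5170 < 5208), so the first above is n = 42, value 5208.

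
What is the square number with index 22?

22² = 484.

484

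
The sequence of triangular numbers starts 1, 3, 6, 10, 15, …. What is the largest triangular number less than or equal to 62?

Solve n(n+1)/2 ≤ 62 for integer n.
n = 10 gives 55 ≤ 62, while n = 11 gives 66 > 62; so the answer is 55.

55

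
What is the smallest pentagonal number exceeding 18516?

Solve n(3n−1)/2 > 18516 for integer n.
The largest n with value ≤ 18516 is 111 (since 18426 ≤ 18516 < 18760), so the first above is n = 112, value 18760.

18760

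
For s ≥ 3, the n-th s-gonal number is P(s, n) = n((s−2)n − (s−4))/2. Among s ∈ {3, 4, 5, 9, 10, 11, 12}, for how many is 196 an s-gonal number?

s = 3: P(3, 19) = 190 and P(3, 20) = 210; 196 is not s-gonal.
s = 4: P(4, 14) = 196. ✓
s = 5: P(5, 11) = 176 and P(5, 12) = 210; 196 is not s-gonal.
s = 9: P(9, 7) = 154 and P(9, 8) = 204; 196 is not s-gonal.
s = 10: P(10, 7) = 175 and P(10, 8) = 232; 196 is not s-gonal.
s = 11: P(11, 7) = 196. ✓
s = 12: P(12, 6) = 156 and P(12, 7) = 217; 196 is not s-gonal.
Hits: s ∈ {4, 11} → 2.

2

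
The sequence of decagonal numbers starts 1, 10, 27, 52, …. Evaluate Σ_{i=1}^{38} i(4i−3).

Σ i(4i−3) = 4Σi² − 3Σi over i = 1..38.
Σi = 741 and Σi² = 19019.
4·19019 − 3·741 = 73853.

73853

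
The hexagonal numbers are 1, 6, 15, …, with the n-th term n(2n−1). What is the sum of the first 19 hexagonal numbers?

Σ i(2i−1) = 2Σi² − Σi over i = 1..19.
Σi = 190 and Σi² = 2470.
2·2470 − 1·190 = 4750.

4750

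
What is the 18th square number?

18² = 324.

324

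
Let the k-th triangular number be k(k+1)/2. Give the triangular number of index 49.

49·50/2 = 2450/2 = 1225.

1225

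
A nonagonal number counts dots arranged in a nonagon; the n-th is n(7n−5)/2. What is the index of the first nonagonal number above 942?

17

Solve n(7n−5)/2 > 942 for integer n.
The largest n with value ≤ 942 is 16 (since 856 ≤ 942 < 969), so the first above is n = 17, value 969.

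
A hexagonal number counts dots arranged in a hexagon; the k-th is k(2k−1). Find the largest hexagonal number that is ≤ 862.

Solve n(2n−1) ≤ 862 for integer n.
n = 21 gives 861 ≤ 862, while n = 22 gives 946 > 862; so the answer is 861.

861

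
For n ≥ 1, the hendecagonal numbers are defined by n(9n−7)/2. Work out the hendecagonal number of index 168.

126420

The 168th hendecagonal number is n(9n−7)/2 with n = 168.
168·(9·168 − 7)/2 = 168·1505/2 = 126420.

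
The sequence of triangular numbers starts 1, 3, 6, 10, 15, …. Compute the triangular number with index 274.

37675

274·275/2 = 75350/2 = 37675.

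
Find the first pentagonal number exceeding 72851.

Solve n(3n−1)/2 > 72851 for integer n.
The largest n with value ≤ 72851 is 220 (since 72490 ≤ 72851 < 73151), so the first above is n = 221, value 73151.

73151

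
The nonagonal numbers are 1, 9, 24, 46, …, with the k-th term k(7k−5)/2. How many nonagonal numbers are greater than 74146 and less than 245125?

The n-th nonagonal number is n(7n−5)/2.
Smallest index with value > 74146: n = 146 (giving 74241).
Largest index with value < 245125: n = 264 (giving 243276).
Indices 146 through 264: 119 terms.

119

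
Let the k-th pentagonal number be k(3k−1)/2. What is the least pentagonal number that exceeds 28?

Solve n(3n−1)/2 > 28 for integer n.
The largest n with value ≤ 28 is 4 (since 22 ≤ 28 < 35), so the first above is n = 5, value 35.

35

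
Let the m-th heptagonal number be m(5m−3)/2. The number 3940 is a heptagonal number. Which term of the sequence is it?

40

Set n(5n−3)/2 = 3940, giving 5n² − 3n − 7880 = 0.
The discriminant is 9 + 40·3940 = 157609, and √157609 = 397.
So n = (3 + 397) / 10 = 400/10 = 40.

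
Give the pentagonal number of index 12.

210

12·(3·12 − 1)/2 = 12·35/2 = 210.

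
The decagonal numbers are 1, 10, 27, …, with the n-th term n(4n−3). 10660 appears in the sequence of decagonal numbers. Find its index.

Set n(4n−3) = 10660, giving 4n² − 3n − 10660 = 0.
The discriminant is 9 + 16·10660 = 170569, and √170569 = 413.
So n = (3 + 413) / 8 = 416/8 = 52.
Check: 52·(4·52 − 3) = 10660. ✓

52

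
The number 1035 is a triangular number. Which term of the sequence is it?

Set n(n+1)/2 = 1035, giving n² + n − 2070 = 0.
The discriminant is 1 + 8·1035 = 8281, and √8281 = 91.
So n = (-1 + 91) / 2 = 90/2 = 45.
Check: 45·46/2 = 1035. ✓

45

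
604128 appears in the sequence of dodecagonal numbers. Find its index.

Set n(5n−4) = 604128, giving 5n² − 4n − 604128 = 0.
So n = (4 + 3476) / 10 = 3480/10 = 348.
Check: 348·(5·348 − 4) = 604128. ✓

348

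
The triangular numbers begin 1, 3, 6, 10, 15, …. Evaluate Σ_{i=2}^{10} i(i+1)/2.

219

Σ i(i+1)/2 = (Σi² + Σi) / 2 over i = 2..10.
Σi = 55 − 1 = 54 and Σi² = 385 − 1 = 384.
(1·384 + 1·54) / 2 = 438/2 = 219.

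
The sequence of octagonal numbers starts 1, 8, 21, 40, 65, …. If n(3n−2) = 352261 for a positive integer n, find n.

343

Set n(3n−2) = 352261, giving 3n² − 2n − 352261 = 0.
The discriminant is 4 + 12·352261 = 4227136, and √4227136 = 2056.
So n = (2 + 2056) / 6 = 2058/6 = 343.
Check: 343·(3·343 − 2) = 352261. ✓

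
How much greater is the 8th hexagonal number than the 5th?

75

8·(2·8 − 1) = 120 and 5·(2·5 − 1) = 45.
Difference: 120 − 45 = 75.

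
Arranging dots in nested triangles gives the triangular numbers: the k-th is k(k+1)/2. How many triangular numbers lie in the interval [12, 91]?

9

The n-th triangular number is n(n+1)/2.
Smallest index with value ≥ 12: n = 5 (giving 15).
Largest index with value ≤ 91: n = 13 (giving 91).
Indices 5 through 13: 9 terms.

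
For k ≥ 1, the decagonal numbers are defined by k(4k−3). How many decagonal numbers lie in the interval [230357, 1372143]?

The n-th decagonal number is n(4n−3).
Smallest index with value ≥ 230357: n = 241 (giving 231601).
Largest index with value ≤ 1372143: n = 586 (giving 1371826).
Indices 241 through 586: 346 terms.

346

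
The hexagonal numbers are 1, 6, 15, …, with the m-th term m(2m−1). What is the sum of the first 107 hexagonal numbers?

Σ i(2i−1) = 2Σi² − Σi over i = 1..107.
Σi = 5778 and Σi² = 414090.
2·414090 − 1·5778 = 822402.

822402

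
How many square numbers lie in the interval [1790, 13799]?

75

The n-th square number is n².
Smallest index with value ≥ 1790: n = 43 (giving 1849).
Largest index with value ≤ 13799: n = 117 (giving 13689).
Indices 43 through 117: 75 terms.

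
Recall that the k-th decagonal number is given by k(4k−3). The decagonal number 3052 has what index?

Set n(4n−3) = 3052, giving 4n² − 3n − 3052 = 0.
The discriminant is 9 + 16·3052 = 48841, and √48841 = 221.
So n = (3 + 221) / 8 = 224/8 = 28.

28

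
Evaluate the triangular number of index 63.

2016

The 63rd triangular number is n(n+1)/2 with n = 63.
63·64/2 = 4032/2 = 2016.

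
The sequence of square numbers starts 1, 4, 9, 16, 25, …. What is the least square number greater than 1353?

Solve n² > 1353 for integer n.
The largest n with value ≤ 1353 is 36 (since 1296 ≤ 1353 < 1369), so the first above is n = 37, value 1369.

1369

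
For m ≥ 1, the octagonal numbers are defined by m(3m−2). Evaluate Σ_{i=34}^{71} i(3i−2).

Σ i(3i−2) = 3Σi² − 2Σi over i = 34..71.
Σi = 2556 − 561 = 1995 and Σi² = 121836 − 12529 = 109307.
3·109307 − 2·1995 = 323931.

323931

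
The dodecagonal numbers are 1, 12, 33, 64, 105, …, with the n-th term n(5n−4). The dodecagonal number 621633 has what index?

Set n(5n−4) = 621633, giving 5n² − 4n − 621633 = 0.
So n = (4 + 3526) / 10 = 3530/10 = 353.

353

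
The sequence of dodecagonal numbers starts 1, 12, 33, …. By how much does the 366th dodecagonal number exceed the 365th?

3651

Consecutive dodecagonal numbers differ by 10n − 9: here 10·366 − 9 = 3651.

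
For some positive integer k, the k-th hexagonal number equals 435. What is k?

Set n(2n−1) = 435, giving 2n² − n − 435 = 0.
The discriminant is 1 + 8·435 = 3481, and √3481 = 59.
So n = (1 + 59) / 4 = 60/4 = 15.
Check: 15·(2·15 − 1) = 435. ✓

15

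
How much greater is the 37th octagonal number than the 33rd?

832

37·(3·37 − 2) = 4033 and 33·(3·33 − 2) = 3201.
Difference: 4033 − 3201 = 832.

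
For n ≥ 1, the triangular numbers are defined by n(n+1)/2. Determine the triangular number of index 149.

11175

The 149th triangular number is n(n+1)/2 with n = 149.
149·150/2 = 22350/2 = 11175.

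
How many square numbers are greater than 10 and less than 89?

The n-th square number is n².
Smallest index with value > 10: n = 4 (giving 16).
Largest index with value < 89: n = 9 (giving 81).
Indices 4 through 9: 6 terms.

6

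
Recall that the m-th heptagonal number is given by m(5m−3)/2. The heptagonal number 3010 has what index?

35

Set n(5n−3)/2 = 3010, giving 5n² − 3n − 6020 = 0.
So n = (3 + 347) / 10 = 350/10 = 35.
Check: 35·(5·35 − 3)/2 = 3010. ✓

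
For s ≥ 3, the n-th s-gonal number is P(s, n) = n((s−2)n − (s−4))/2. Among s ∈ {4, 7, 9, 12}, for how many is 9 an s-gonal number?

2

s = 4: P(4, 3) = 9. ✓
s = 7: P(7, 2) = 7 and P(7, 3) = 18; 9 is not s-gonal.
s = 9: P(9, 2) = 9. ✓
s = 12: P(12, 1) = 1 and P(12, 2) = 12; 9 is not s-gonal.
Hits: s ∈ {4, 9} → 2.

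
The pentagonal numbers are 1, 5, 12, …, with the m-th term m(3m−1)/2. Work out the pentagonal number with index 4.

22

The 4th pentagonal number is n(3n−1)/2 with n = 4.
4·(3·4 − 1)/2 = 4·11/2 = 22.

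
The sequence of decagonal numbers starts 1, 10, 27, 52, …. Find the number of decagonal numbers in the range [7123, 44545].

The n-th decagonal number is n(4n−3).
Smallest index with value ≥ 7123: n = 43 (giving 7267).
Largest index with value ≤ 44545: n = 105 (giving 43785).
Indices 43 through 105: 63 terms.

63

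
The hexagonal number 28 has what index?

4

Set n(2n−1) = 28, giving 2n² − n − 28 = 0.
The discriminant is 1 + 8·28 = 225, and √225 = 15.
So n = (1 + 15) / 4 = 16/4 = 4.
Check: 4·(2·4 − 1) = 28. ✓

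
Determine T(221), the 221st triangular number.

24531

The 221st triangular number is n(n+1)/2 with n = 221.
221·222/2 = 49062/2 = 24531.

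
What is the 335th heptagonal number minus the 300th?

55510

335·(5·335 − 3)/2 = 280060 and 300·(5·300 − 3)/2 = 224550.
Difference: 280060 − 224550 = 55510.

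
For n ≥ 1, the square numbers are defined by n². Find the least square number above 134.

Solve n² > 134 for integer n.
The largest n with value ≤ 134 is 11 (since 121 ≤ 134 < 144), so the first above is n = 12, value 144.

144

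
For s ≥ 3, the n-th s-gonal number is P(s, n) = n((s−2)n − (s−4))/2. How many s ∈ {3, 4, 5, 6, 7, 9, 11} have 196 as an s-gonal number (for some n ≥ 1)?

s = 3: P(3, 19) = 190 and P(3, 20) = 210; 196 is not s-gonal.
s = 4: P(4, 14) = 196. ✓
s = 5: P(5, 11) = 176 and P(5, 12) = 210; 196 is not s-gonal.
s = 6: P(6, 10) = 190 and P(6, 11) = 231; 196 is not s-gonal.
s = 7: P(7, 9) = 189 and P(7, 10) = 235; 196 is not s-gonal.
s = 9: P(9, 7) = 154 and P(9, 8) = 204; 196 is not s-gonal.
s = 11: P(11, 7) = 196. ✓
Hits: s ∈ {4, 11} → 2.

2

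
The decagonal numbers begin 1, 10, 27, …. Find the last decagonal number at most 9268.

Solve n(4n−3) ≤ 9268 for integer n.
n = 48 gives 9072 ≤ 9268, while n = 49 gives 9457 > 9268; so the answer is 9072.

9072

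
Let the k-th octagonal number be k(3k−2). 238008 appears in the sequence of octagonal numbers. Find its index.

282

Set n(3n−2) = 238008, giving 3n² − 2n − 238008 = 0.
The discriminant is 4 + 12·238008 = 2856100, and √2856100 = 1690.
So n = (2 + 1690) / 6 = 1692/6 = 282.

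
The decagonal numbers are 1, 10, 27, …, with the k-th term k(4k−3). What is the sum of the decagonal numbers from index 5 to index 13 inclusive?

Σ i(4i−3) = 4Σi² − 3Σi over i = 5..13.
Σi = 91 − 10 = 81 and Σi² = 819 − 30 = 789.
4·789 − 3·81 = 2913.

2913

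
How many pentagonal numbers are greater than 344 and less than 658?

The n-th pentagonal number is n(3n−1)/2.
Smallest index with value > 344: n = 16 (giving 376).
Largest index with value < 658: n = 21 (giving 651).
Indices 16 through 21: 6 terms.

6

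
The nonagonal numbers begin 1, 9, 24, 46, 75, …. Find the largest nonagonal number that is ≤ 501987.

Solve n(7n−5)/2 ≤ 501987 for integer n.
n = 379 gives 501796 ≤ 501987, while n = 380 gives 504450 > 501987; so the answer is 501796.

501796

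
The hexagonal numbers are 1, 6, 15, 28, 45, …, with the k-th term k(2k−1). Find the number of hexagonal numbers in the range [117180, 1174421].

524

The n-th hexagonal number is n(2n−1).
Smallest index with value ≥ 117180: n = 243 (giving 117855).
Largest index with value ≤ 1174421: n = 766 (giving 1172746).
Indices 243 through 766: 524 terms.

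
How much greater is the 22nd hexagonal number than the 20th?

166

22·(2·22 − 1) = 946 and 20·(2·20 − 1) = 780.
Difference: 946 − 780 = 166.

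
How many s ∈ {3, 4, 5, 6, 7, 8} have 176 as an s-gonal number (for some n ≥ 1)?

2

s = 3: P(3, 18) = 171 and P(3, 19) = 190; 176 is not s-gonal.
s = 4: P(4, 13) = 169 and P(4, 14) = 196; 176 is not s-gonal.
s = 5: P(5, 11) = 176. ✓
s = 6: P(6, 9) = 153 and P(6, 10) = 190; 176 is not s-gonal.
s = 7: P(7, 8) = 148 and P(7, 9) = 189; 176 is not s-gonal.
s = 8: P(8, 8) = 176. ✓
Hits: s ∈ {5, 8} → 2.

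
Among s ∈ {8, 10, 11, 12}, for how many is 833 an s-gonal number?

2

s = 8: P(8, 17) = 833. ✓
s = 10: P(10, 14) = 742 and P(10, 15) = 855; 833 is not s-gonal.
s = 11: P(11, 14) = 833. ✓
s = 12: P(12, 13) = 793 and P(12, 14) = 924; 833 is not s-gonal.
Hits: s ∈ {8, 11} → 2.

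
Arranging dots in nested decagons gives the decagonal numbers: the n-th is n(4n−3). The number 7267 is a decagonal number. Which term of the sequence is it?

43

Set n(4n−3) = 7267, giving 4n² − 3n − 7267 = 0.
The discriminant is 9 + 16·7267 = 116281, and √116281 = 341.
So n = (3 + 341) / 8 = 344/8 = 43.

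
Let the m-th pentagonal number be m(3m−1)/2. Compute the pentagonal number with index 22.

The 22nd pentagonal number is n(3n−1)/2 with n = 22.
22·(3·22 − 1)/2 = 22·65/2 = 715.

715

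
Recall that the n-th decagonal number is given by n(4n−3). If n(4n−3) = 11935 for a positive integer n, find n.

55

Set n(4n−3) = 11935, giving 4n² − 3n − 11935 = 0.
The discriminant is 9 + 16·11935 = 190969, and √190969 = 437.
So n = (3 + 437) / 8 = 440/8 = 55.
Check: 55·(4·55 − 3) = 11935. ✓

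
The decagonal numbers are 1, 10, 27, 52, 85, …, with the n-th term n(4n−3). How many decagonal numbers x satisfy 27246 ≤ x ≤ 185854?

133

The n-th decagonal number is n(4n−3).
Smallest index with value ≥ 27246: n = 83 (giving 27307).
Largest index with value ≤ 185854: n = 215 (giving 184255).
Indices 83 through 215: 133 terms.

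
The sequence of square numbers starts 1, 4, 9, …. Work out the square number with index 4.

16

The 4th square number is n² with n = 4.
4² = 16.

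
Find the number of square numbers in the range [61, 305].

The n-th square number is n².
Smallest index with value ≥ 61: n = 8 (giving 64).
Largest index with value ≤ 305: n = 17 (giving 289).
Indices 8 through 17: 10 terms.

10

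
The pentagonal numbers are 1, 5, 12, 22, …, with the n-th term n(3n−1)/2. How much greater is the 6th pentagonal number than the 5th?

Consecutive pentagonal numbers differ by 3n − 2: here 3·6 − 2 = 16.

16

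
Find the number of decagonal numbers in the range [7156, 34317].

The n-th decagonal number is n(4n−3).
Smallest index with value ≥ 7156: n = 43 (giving 7267).
Largest index with value ≤ 34317: n = 93 (giving 34317).
Indices 43 through 93: 51 terms.

51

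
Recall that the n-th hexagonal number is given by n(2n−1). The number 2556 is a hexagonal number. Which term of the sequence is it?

Set n(2n−1) = 2556, giving 2n² − n − 2556 = 0.
The discriminant is 1 + 8·2556 = 20449, and √20449 = 143.
So n = (1 + 143) / 4 = 144/4 = 36.

36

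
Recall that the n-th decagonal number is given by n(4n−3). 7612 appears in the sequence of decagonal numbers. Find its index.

Set n(4n−3) = 7612, giving 4n² − 3n − 7612 = 0.
The discriminant is 9 + 16·7612 = 121801, and √121801 = 349.
So n = (3 + 349) / 8 = 352/8 = 44.

44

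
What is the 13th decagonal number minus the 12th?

Consecutive decagonal numbers differ by 8n − 7: here 8·13 − 7 = 97.

97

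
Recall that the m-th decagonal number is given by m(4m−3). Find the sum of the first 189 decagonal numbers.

9019395

Σ i(4i−3) = 4Σi² − 3Σi over i = 1..189.
Σi = 17955 and Σi² = 2268315.
4·2268315 − 3·17955 = 9019395.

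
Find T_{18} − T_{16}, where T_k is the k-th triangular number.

18·19/2 = 171 and 16·17/2 = 136.
Difference: 171 − 136 = 35.

35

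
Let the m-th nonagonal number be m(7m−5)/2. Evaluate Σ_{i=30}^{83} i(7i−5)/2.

Σ i(7i−5)/2 = (7Σi² − 5Σi) / 2 over i = 30..83.
Σi = 3486 − 435 = 3051 and Σi² = 194054 − 8555 = 185499.
(7·185499 − 5·3051) / 2 = 1283238/2 = 641619.

641619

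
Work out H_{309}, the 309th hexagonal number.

190653

309·(2·309 − 1) = 309·617 = 190653.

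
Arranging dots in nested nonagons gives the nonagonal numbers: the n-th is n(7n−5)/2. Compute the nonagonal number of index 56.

The 56th nonagonal number is n(7n−5)/2 with n = 56.
56·(7·56 − 5)/2 = 56·387/2 = 10836.

10836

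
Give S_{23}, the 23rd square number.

529

The 23rd square number is n² with n = 23.
23² = 529.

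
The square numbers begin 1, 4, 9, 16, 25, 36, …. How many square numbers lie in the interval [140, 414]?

The n-th square number is n².
Smallest index with value ≥ 140: n = 12 (giving 144).
Largest index with value ≤ 414: n = 20 (giving 400).
Indices 12 through 20: 9 terms.

9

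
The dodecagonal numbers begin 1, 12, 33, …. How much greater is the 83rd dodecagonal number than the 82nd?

821

Consecutive dodecagonal numbers differ by 10n − 9: here 10·83 − 9 = 821.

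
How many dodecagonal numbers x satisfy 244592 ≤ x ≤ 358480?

The n-th dodecagonal number is n(5n−4).
Smallest index with value ≥ 244592: n = 222 (giving 245532).
Largest index with value ≤ 358480: n = 268 (giving 358048).
Indices 222 through 268: 47 terms.

47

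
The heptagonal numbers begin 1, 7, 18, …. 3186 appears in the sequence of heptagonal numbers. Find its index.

36

Set n(5n−3)/2 = 3186, giving 5n² − 3n − 6372 = 0.
So n = (3 + 357) / 10 = 360/10 = 36.
Check: 36·(5·36 − 3)/2 = 3186. ✓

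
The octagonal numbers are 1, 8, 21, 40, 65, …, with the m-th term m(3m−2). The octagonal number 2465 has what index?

29

Set n(3n−2) = 2465, giving 3n² − 2n − 2465 = 0.
The discriminant is 4 + 12·2465 = 29584, and √29584 = 172.
So n = (2 + 172) / 6 = 174/6 = 29.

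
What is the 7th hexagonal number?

The 7th hexagonal number is n(2n−1) with n = 7.
7·(2·7 − 1) = 7·13 = 91.

91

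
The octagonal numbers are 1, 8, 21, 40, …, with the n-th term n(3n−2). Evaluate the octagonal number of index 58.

9976

The 58th octagonal number is n(3n−2) with n = 58.
58·(3·58 − 2) = 58·172 = 9976.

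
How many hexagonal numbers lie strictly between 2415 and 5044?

15

The n-th hexagonal number is n(2n−1).
Smallest index with value > 2415: n = 36 (giving 2556).
Largest index with value < 5044: n = 50 (giving 4950).
Indices 36 through 50: 15 terms.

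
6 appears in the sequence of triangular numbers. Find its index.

3

Set n(n+1)/2 = 6, giving n² + n − 12 = 0.
So n = (-1 + 7) / 2 = 6/2 = 3.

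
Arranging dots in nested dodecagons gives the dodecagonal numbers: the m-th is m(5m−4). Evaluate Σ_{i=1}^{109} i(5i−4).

Σ i(5i−4) = 5Σi² − 4Σi over i = 1..109.
Σi = 5995 and Σi² = 437635.
5·437635 − 4·5995 = 2164195.

2164195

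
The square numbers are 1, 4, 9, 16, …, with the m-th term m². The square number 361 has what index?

We need n² = 361, so n = √361 = 19.

19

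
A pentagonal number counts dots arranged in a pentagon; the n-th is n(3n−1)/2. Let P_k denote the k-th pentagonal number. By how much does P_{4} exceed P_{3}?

Consecutive pentagonal numbers differ by 3n − 2: here 3·4 − 2 = 10.

10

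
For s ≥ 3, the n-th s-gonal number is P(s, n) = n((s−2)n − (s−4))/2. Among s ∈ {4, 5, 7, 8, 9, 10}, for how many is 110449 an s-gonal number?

1

s = 4: P(4, 332) = 110224 and P(4, 333) = 110889; 110449 is not s-gonal.
s = 5: P(5, 271) = 110026 and P(5, 272) = 110840; 110449 is not s-gonal.
s = 7: P(7, 210) = 109935 and P(7, 211) = 110986; 110449 is not s-gonal.
s = 8: P(8, 192) = 110208 and P(8, 193) = 111361; 110449 is not s-gonal.
s = 9: P(9, 178) = 110449. ✓
s = 10: P(10, 166) = 109726 and P(10, 167) = 111055; 110449 is not s-gonal.
Hits: s ∈ {9} → 1.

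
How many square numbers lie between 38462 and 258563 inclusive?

The n-th square number is n².
Smallest index with value ≥ 38462: n = 197 (giving 38809).
Largest index with value ≤ 258563: n = 508 (giving 258064).
Indices 197 through 508: 312 terms.

312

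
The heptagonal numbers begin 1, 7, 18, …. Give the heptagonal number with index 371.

343546

The 371st heptagonal number is n(5n−3)/2 with n = 371.
371·(5·371 − 3)/2 = 371·1852/2 = 371·926 = 343546.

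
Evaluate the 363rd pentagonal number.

197472

The 363rd pentagonal number is n(3n−1)/2 with n = 363.
363·(3·363 − 1)/2 = 363·1088/2 = 363·544 = 197472.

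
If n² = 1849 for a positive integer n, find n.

We need n² = 1849, so n = √1849 = 43.

43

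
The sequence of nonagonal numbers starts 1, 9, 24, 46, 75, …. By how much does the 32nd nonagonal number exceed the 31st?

218

Consecutive nonagonal numbers differ by 7n − 6: here 7·32 − 6 = 218.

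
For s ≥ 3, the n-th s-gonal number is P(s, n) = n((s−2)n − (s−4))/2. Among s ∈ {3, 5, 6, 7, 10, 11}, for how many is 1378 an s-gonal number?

1

s = 3: P(3, 52) = 1378. ✓
s = 5: P(5, 30) = 1335 and P(5, 31) = 1426; 1378 is not s-gonal.
s = 6: P(6, 26) = 1326 and P(6, 27) = 1431; 1378 is not s-gonal.
s = 7: P(7, 23) = 1288 and P(7, 24) = 1404; 1378 is not s-gonal.
s = 10: P(10, 18) = 1242 and P(10, 19) = 1387; 1378 is not s-gonal.
s = 11: P(11, 17) = 1241 and P(11, 18) = 1395; 1378 is not s-gonal.
Hits: s ∈ {3} → 1.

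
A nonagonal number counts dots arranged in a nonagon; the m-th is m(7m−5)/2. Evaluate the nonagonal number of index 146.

74241

The 146th nonagonal number is n(7n−5)/2 with n = 146.
146·(7·146 − 5)/2 = 146·1017/2 = 74241.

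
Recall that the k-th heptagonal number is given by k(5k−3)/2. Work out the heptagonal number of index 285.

The 285th heptagonal number is n(5n−3)/2 with n = 285.
285·(5·285 − 3)/2 = 285·1422/2 = 285·711 = 202635.

202635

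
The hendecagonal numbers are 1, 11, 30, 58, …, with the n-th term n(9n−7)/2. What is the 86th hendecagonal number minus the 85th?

766

Consecutive hendecagonal numbers differ by 9n − 8: here 9·86 − 8 = 766.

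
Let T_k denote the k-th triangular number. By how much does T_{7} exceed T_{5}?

13

7·8/2 = 28 and 5·6/2 = 15.
Difference: 28 − 15 = 13.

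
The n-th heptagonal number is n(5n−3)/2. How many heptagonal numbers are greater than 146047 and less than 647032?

The n-th heptagonal number is n(5n−3)/2.
Smallest index with value > 146047: n = 243 (giving 147258).
Largest index with value < 647032: n = 509 (giving 646939).
Indices 243 through 509: 267 terms.

267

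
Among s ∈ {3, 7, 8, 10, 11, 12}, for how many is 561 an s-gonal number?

2

s = 3: P(3, 33) = 561. ✓
s = 7: P(7, 15) = 540 and P(7, 16) = 616; 561 is not s-gonal.
s = 8: P(8, 14) = 560 and P(8, 15) = 645; 561 is not s-gonal.
s = 10: P(10, 12) = 540 and P(10, 13) = 637; 561 is not s-gonal.
s = 11: P(11, 11) = 506 and P(11, 12) = 606; 561 is not s-gonal.
s = 12: P(12, 11) = 561. ✓
Hits: s ∈ {3, 12} → 2.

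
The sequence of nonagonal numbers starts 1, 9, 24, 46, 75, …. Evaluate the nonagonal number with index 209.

152361

The 209th nonagonal number is n(7n−5)/2 with n = 209.
209·(7·209 − 5)/2 = 209·1458/2 = 209·729 = 152361.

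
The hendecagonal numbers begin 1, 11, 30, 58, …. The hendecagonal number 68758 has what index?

124

Set n(9n−7)/2 = 68758, giving 9n² − 7n − 137516 = 0.
So n = (7 + 2225) / 18 = 2232/18 = 124.
Check: 124·(9·124 − 7)/2 = 68758. ✓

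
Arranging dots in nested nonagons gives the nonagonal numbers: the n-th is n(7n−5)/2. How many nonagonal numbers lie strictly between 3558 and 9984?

The n-th nonagonal number is n(7n−5)/2.
Smallest index with value > 3558: n = 33 (giving 3729).
Largest index with value < 9984: n = 53 (giving 9699).
Indices 33 through 53: 21 terms.

21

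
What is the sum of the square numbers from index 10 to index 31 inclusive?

10131

Σ_{i=10}^{31} i² = 10416 − 285 = 10131.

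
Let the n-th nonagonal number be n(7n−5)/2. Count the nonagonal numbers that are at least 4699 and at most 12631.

The n-th nonagonal number is n(7n−5)/2.
Smallest index with value ≥ 4699: n = 37 (giving 4699).
Largest index with value ≤ 12631: n = 60 (giving 12450).
Indices 37 through 60: 24 terms.

24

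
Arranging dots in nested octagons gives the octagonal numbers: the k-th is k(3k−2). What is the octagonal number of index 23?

The 23rd octagonal number is n(3n−2) with n = 23.
23·(3·23 − 2) = 23·67 = 1541.

1541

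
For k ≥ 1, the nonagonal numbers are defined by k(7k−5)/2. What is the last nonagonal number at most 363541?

Solve n(7n−5)/2 ≤ 363541 for integer n.
n = 322 gives 362089 ≤ 363541, while n = 323 gives 364344 > 363541; so the answer is 362089.

362089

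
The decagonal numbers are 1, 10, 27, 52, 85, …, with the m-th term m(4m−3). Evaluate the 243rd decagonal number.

235467

The 243rd decagonal number is n(4n−3) with n = 243.
243·(4·243 − 3) = 243·969 = 235467.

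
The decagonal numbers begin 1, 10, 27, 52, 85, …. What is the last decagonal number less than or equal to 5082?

Solve n(4n−3) ≤ 5082 for integer n.
n = 36 gives 5076 ≤ 5082, while n = 37 gives 5365 > 5082; so the answer is 5076.

5076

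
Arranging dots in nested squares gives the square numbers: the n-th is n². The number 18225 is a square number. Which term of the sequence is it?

We need n² = 18225, so n = √18225 = 135.
Check: 135² = 18225. ✓

135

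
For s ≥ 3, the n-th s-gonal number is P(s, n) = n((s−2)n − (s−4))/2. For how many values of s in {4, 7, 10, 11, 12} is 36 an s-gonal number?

s = 4: P(4, 6) = 36. ✓
s = 7: P(7, 4) = 34 and P(7, 5) = 55; 36 is not s-gonal.
s = 10: P(10, 3) = 27 and P(10, 4) = 52; 36 is not s-gonal.
s = 11: P(11, 3) = 30 and P(11, 4) = 58; 36 is not s-gonal.
s = 12: P(12, 3) = 33 and P(12, 4) = 64; 36 is not s-gonal.
Hits: s ∈ {4} → 1.

1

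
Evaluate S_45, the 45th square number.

2025

The 45th square number is n² with n = 45.
45² = 2025.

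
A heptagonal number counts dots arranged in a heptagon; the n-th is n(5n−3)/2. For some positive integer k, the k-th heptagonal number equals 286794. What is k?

Set n(5n−3)/2 = 286794, giving 5n² − 3n − 573588 = 0.
The discriminant is 9 + 40·286794 = 11471769, and √11471769 = 3387.
So n = (3 + 3387) / 10 = 3390/10 = 339.
Check: 339·(5·339 − 3)/2 = 286794. ✓

339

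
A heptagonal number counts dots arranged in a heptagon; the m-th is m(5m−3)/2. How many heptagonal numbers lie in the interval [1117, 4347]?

21

The n-th heptagonal number is n(5n−3)/2.
Smallest index with value ≥ 1117: n = 22 (giving 1177).
Largest index with value ≤ 4347: n = 42 (giving 4347).
Indices 22 through 42: 21 terms.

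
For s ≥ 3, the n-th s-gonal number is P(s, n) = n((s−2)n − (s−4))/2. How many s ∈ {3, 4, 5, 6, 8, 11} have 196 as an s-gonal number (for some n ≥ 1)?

2

s = 3: P(3, 19) = 190 and P(3, 20) = 210; 196 is not s-gonal.
s = 4: P(4, 14) = 196. ✓
s = 5: P(5, 11) = 176 and P(5, 12) = 210; 196 is not s-gonal.
s = 6: P(6, 10) = 190 and P(6, 11) = 231; 196 is not s-gonal.
s = 8: P(8, 8) = 176 and P(8, 9) = 225; 196 is not s-gonal.
s = 11: P(11, 7) = 196. ✓
Hits: s ∈ {4, 11} → 2.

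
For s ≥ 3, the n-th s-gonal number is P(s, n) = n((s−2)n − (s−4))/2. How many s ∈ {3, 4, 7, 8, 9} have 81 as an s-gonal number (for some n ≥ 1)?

s = 3: P(3, 12) = 78 and P(3, 13) = 91; 81 is not s-gonal.
s = 4: P(4, 9) = 81. ✓
s = 7: P(7, 6) = 81. ✓
s = 8: P(8, 5) = 65 and P(8, 6) = 96; 81 is not s-gonal.
s = 9: P(9, 5) = 75 and P(9, 6) = 111; 81 is not s-gonal.
Hits: s ∈ {4, 7} → 2.

2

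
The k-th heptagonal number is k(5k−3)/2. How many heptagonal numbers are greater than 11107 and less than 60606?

The n-th heptagonal number is n(5n−3)/2.
Smallest index with value > 11107: n = 67 (giving 11122).
Largest index with value < 60606: n = 155 (giving 59830).
Indices 67 through 155: 89 terms.

89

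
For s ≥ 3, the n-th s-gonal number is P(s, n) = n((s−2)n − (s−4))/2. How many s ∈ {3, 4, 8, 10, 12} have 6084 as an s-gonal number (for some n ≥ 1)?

1

s = 3: P(3, 109) = 5995 and P(3, 110) = 6105; 6084 is not s-gonal.
s = 4: P(4, 78) = 6084. ✓
s = 8: P(8, 45) = 5985 and P(8, 46) = 6256; 6084 is not s-gonal.
s = 10: P(10, 39) = 5967 and P(10, 40) = 6280; 6084 is not s-gonal.
s = 12: P(12, 35) = 5985 and P(12, 36) = 6336; 6084 is not s-gonal.
Hits: s ∈ {4} → 1.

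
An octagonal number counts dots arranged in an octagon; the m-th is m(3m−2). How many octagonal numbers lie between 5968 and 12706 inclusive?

The n-th octagonal number is n(3n−2).
Smallest index with value ≥ 5968: n = 45 (giving 5985).
Largest index with value ≤ 12706: n = 65 (giving 12545).
Indices 45 through 65: 21 terms.

21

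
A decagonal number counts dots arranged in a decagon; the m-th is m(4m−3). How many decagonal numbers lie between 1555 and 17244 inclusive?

The n-th decagonal number is n(4n−3).
Smallest index with value ≥ 1555: n = 21 (giving 1701).
Largest index with value ≤ 17244: n = 66 (giving 17226).
Indices 21 through 66: 46 terms.

46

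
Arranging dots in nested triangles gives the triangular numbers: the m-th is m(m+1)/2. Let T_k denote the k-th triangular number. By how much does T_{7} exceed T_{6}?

7

Consecutive triangular numbers differ by n: T_{7} − T_{6} = 7.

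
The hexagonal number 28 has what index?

Set n(2n−1) = 28, giving 2n² − n − 28 = 0.
The discriminant is 1 + 8·28 = 225, and √225 = 15.
So n = (1 + 15) / 4 = 16/4 = 4.

4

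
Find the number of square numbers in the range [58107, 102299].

78

The n-th square number is n².
Smallest index with value ≥ 58107: n = 242 (giving 58564).
Largest index with value ≤ 102299: n = 319 (giving 101761).
Indices 242 through 319: 78 terms.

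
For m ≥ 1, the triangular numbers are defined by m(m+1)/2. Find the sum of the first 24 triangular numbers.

Σ i(i+1)/2 = (Σi² + Σi) / 2 over i = 1..24.
Σi = 300 and Σi² = 4900.
(1·4900 + 1·300) / 2 = 5200/2 = 2600.

2600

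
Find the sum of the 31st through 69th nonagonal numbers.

353665

Σ i(7i−5)/2 = (7Σi² − 5Σi) / 2 over i = 31..69.
Σi = 2415 − 465 = 1950 and Σi² = 111895 − 9455 = 102440.
(7·102440 − 5·1950) / 2 = 707330/2 = 353665.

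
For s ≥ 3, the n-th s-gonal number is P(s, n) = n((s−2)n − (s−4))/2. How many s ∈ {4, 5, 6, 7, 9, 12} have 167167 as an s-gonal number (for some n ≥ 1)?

1

s = 4: P(4, 408) = 166464 and P(4, 409) = 167281; 167167 is not s-gonal.
s = 5: P(5, 334) = 167167. ✓
s = 6: P(6, 289) = 166753 and P(6, 290) = 167910; 167167 is not s-gonal.
s = 7: P(7, 258) = 166023 and P(7, 259) = 167314; 167167 is not s-gonal.
s = 9: P(9, 218) = 165789 and P(9, 219) = 167316; 167167 is not s-gonal.
s = 12: P(12, 183) = 166713 and P(12, 184) = 168544; 167167 is not s-gonal.
Hits: s ∈ {5} → 1.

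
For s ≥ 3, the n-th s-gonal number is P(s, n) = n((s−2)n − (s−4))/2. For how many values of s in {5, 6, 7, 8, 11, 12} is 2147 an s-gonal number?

s = 5: P(5, 38) = 2147. ✓
s = 6: P(6, 33) = 2145 and P(6, 34) = 2278; 2147 is not s-gonal.
s = 7: P(7, 29) = 2059 and P(7, 30) = 2205; 2147 is not s-gonal.
s = 8: P(8, 27) = 2133 and P(8, 28) = 2296; 2147 is not s-gonal.
s = 11: P(11, 22) = 2101 and P(11, 23) = 2300; 2147 is not s-gonal.
s = 12: P(12, 21) = 2121 and P(12, 22) = 2332; 2147 is not s-gonal.
Hits: s ∈ {5} → 1.

1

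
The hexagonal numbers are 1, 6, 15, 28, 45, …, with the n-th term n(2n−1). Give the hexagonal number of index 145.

41905

The 145th hexagonal number is n(2n−1) with n = 145.
145·(2·145 − 1) = 145·289 = 41905.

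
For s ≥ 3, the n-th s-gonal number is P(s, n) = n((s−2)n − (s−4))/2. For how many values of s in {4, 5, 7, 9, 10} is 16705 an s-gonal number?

1

s = 4: P(4, 129) = 16641 and P(4, 130) = 16900; 16705 is not s-gonal.
s = 5: P(5, 105) = 16485 and P(5, 106) = 16801; 16705 is not s-gonal.
s = 7: P(7, 82) = 16687 and P(7, 83) = 17098; 16705 is not s-gonal.
s = 9: P(9, 69) = 16491 and P(9, 70) = 16975; 16705 is not s-gonal.
s = 10: P(10, 65) = 16705. ✓
Hits: s ∈ {10} → 1.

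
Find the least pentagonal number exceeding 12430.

Solve n(3n−1)/2 > 12430 for integer n.
The largest n with value ≤ 12430 is 91 (since 12376 ≤ 12430 < 12650), so the first above is n = 92, value 12650.

12650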